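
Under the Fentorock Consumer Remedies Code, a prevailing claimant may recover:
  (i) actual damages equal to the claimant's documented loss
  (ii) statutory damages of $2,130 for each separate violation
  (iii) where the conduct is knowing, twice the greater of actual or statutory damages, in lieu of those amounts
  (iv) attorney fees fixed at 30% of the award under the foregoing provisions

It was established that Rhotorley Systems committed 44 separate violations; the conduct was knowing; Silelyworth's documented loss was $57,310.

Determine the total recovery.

$243,672

Statutory damages: 44 × $2,130 = $93,720
Greater of actual damages ($57,310) or statutory damages ($93,720): $93,720
Doubled: 2 × $93,720 = $187,440
Attorney fees: 30% of $187,440 = $56,232
Total recovery: $187,440 + $56,232 = $243,672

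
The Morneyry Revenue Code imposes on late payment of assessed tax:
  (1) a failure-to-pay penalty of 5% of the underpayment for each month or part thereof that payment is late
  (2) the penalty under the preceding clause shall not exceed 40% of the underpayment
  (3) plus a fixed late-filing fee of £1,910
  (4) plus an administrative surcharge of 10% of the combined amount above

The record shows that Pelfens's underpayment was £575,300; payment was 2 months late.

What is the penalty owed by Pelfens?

Accrued rate: 5% × 2 = 10%, capped at 40% → 10%
Failure-to-pay penalty: 10% of £575,300 = £57,530
Penalty before surcharge: £57,530 + £1,910 = £59,440
Administrative surcharge: 10% of £59,440 = £5,944
Total penalty: £59,440 + £5,944 = £65,384

£65,384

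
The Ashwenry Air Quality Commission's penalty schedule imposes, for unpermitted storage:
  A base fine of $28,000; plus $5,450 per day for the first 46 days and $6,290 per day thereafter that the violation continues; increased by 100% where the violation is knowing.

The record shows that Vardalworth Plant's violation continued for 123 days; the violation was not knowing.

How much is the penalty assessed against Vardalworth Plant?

First 46 days: 46 × $5,450 = $250,700
Remaining days: (123 − 46) × $6,290 = $484,330
Per-day component: $250,700 + $484,330 = $735,030
Base plus per-day: $28,000 + $735,030 = $763,030
The violation was not knowing: no 100% increase.

$763,030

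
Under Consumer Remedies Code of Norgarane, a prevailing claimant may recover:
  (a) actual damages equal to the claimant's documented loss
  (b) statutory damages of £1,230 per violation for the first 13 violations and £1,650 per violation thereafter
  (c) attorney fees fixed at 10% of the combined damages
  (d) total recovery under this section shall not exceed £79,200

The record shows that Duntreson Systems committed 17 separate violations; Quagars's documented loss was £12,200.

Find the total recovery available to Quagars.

Total recovery: £38,269

First 13 violations: 13 × £1,230 = £15,990
Remaining violations: (17 − 13) × £1,650 = £6,600
Statutory damages: £15,990 + £6,600 = £22,590
Combined damages: £12,200 + £22,590 = £34,790
Attorney fees: 10% of £34,790 = £3,479
Total before cap: £34,790 + £3,479 = £38,269
Cap at £79,200: £38,269 is within the cap, no reduction.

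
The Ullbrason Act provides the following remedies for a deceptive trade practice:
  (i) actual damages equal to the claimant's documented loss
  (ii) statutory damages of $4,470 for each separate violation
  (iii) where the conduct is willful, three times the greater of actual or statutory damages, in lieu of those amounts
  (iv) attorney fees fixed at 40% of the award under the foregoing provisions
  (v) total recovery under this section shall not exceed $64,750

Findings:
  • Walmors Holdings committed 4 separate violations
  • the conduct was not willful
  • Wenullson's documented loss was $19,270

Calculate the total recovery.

$52,010

Statutory damages: 4 × $4,470 = $17,880
Conduct not willful: the in-lieu enhancement does not apply.
Actual plus statutory damages: $19,270 + $17,880 = $37,150
Attorney fees: 40% of $37,150 = $14,860
Total before cap: $37,150 + $14,860 = $52,010
Cap at $64,750: $52,010 is within the cap, no reduction.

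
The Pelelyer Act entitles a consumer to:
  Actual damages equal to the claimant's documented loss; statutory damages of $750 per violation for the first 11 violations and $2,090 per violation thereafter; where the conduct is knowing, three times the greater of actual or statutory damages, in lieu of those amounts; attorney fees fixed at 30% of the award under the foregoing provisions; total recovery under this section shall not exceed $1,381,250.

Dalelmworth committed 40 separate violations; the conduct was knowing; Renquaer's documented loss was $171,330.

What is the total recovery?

First 11 violations: 11 × $750 = $8,250
Remaining violations: (40 − 11) × $2,090 = $60,610
Statutory damages: $8,250 + $60,610 = $68,860
Greater of actual damages ($171,330) or statutory damages ($68,860): $171,330
Trebled: 3 × $171,330 = $513,990
Attorney fees: 30% of $513,990 = $154,197
Total before cap: $513,990 + $154,197 = $668,187
Cap at $1,381,250: $668,187 is within the cap, no reduction.

Total recovery: $668,187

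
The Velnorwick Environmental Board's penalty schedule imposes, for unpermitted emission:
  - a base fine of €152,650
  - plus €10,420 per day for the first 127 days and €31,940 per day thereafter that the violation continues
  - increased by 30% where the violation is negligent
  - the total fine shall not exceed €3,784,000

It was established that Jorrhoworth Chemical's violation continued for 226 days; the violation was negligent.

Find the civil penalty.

€3,784,000

First 127 days: 127 × €10,420 = €1,323,340
Remaining days: (226 − 127) × €31,940 = €3,162,060
Per-day component: €1,323,340 + €3,162,060 = €4,485,400
Base plus per-day: €152,650 + €4,485,400 = €4,638,050
Enhancement: 30% of €4,638,050 = €1,391,415
Enhanced fine: €4,638,050 + €1,391,415 = €6,029,465
Cap at €3,784,000: €6,029,465 exceeds the cap → €3,784,000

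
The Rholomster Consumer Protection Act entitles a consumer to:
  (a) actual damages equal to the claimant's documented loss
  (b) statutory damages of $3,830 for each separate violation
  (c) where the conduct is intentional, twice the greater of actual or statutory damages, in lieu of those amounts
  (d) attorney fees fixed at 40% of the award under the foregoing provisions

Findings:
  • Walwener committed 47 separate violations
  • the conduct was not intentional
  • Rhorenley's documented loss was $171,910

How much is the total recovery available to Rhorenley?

Statutory damages: 47 × $3,830 = $180,010
Conduct not intentional: the in-lieu enhancement does not apply.
Actual plus statutory damages: $171,910 + $180,010 = $351,920
Attorney fees: 40% of $351,920 = $140,768
Total recovery: $351,920 + $140,768 = $492,688

Total recovery: $492,688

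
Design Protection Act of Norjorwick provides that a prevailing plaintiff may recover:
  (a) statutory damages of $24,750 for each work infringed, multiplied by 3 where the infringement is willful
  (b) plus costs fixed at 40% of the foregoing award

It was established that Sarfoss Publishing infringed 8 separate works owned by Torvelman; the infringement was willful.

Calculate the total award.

Statutory damages: 8 × $24,750 = $198,000
Trebled: 3 × $198,000 = $594,000
Costs: 40% of $594,000 = $237,600
Award plus costs: $594,000 + $237,600 = $831,600

$831,600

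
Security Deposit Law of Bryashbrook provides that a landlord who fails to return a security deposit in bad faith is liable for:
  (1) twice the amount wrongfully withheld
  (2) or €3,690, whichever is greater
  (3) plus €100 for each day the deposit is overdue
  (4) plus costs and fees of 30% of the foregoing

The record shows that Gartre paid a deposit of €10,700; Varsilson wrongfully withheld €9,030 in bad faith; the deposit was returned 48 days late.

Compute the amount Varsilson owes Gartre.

€29,718

Doubled: 2 × €9,030 = €18,060
Minimum €3,690: €18,060 meets the minimum, no increase.
Late-return penalty: 48 × €100 = €4,800
Damages plus late penalty: €18,060 + €4,800 = €22,860
Costs and fees: 30% of €22,860 = €6,858
Total recovery: €22,860 + €6,858 = €29,718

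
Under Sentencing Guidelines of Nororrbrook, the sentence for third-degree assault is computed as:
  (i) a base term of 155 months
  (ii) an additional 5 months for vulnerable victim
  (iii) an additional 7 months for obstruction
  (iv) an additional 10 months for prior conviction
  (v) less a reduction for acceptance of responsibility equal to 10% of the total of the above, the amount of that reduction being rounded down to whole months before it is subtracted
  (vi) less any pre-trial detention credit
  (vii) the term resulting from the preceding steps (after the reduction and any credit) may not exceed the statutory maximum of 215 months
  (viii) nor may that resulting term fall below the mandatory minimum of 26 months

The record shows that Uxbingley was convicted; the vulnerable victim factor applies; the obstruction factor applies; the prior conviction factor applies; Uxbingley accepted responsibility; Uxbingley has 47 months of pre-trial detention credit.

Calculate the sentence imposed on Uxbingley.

113 months

Vulnerable victim enhancement: +5 months
Obstruction enhancement: +7 months
Prior conviction enhancement: +10 months
Adjusted term: 155 months + 5 months + 7 months + 10 months = 177 months
Acceptance of responsibility reduction: 10% of 177 months = 17 months (rounded down)
After reduction: 177 − 17 = 160 months
Less pre-trial detention credit: 160 months − 47 months = 113 months
Cap at 215 months: 113 months is within the cap, no reduction.
Minimum 26 months: 113 months meets the minimum, no increase.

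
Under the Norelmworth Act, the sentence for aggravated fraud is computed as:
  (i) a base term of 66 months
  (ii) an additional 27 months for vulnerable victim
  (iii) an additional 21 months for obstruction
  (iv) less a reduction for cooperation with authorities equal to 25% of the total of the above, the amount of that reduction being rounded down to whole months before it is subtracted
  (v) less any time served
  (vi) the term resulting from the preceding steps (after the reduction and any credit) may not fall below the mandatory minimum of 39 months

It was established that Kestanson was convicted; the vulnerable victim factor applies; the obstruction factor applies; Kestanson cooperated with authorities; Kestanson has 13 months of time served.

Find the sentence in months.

Sentence: 73 months

Vulnerable victim enhancement: +27 months
Obstruction enhancement: +21 months
Adjusted term: 66 months + 27 months + 21 months = 114 months
Cooperation with authorities reduction: 25% of 114 months = 28 months (rounded down)
After reduction: 114 − 28 = 86 months
Less time served: 86 months − 13 months = 73 months
Minimum 39 months: 73 months meets the minimum, no increase.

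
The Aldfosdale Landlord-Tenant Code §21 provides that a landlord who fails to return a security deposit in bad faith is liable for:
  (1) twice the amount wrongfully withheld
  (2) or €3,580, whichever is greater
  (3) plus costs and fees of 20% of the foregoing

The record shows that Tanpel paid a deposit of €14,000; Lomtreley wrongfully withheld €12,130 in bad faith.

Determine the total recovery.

€29,112

Doubled: 2 × €12,130 = €24,260
Minimum €3,580: €24,260 meets the minimum, no increase.
Costs and fees: 20% of €24,260 = €4,852
Total recovery: €24,260 + €4,852 = €29,112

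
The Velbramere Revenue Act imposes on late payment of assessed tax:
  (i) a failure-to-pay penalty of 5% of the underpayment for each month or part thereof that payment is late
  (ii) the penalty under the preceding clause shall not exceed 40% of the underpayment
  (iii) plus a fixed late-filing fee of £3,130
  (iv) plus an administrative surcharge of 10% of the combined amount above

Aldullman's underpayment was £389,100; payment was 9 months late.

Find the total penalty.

Accrued rate: 5% × 9 = 45%, capped at 40% → 40%
Failure-to-pay penalty: 40% of £389,100 = £155,640
Penalty before surcharge: £155,640 + £3,130 = £158,770
Administrative surcharge: 10% of £158,770 = £15,877
Total penalty: £158,770 + £15,877 = £174,647

£174,647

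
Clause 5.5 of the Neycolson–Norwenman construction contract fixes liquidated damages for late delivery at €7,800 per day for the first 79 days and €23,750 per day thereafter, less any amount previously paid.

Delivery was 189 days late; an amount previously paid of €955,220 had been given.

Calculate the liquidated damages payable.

Liquidated damages: €2,273,480

First 79 days: 79 × €7,800 = €616,200
Remaining days: (189 − 79) × €23,750 = €2,612,500
Accrued per-day damages: €616,200 + €2,612,500 = €3,228,700
Less amount previously paid: €3,228,700 − €955,220 = €2,273,480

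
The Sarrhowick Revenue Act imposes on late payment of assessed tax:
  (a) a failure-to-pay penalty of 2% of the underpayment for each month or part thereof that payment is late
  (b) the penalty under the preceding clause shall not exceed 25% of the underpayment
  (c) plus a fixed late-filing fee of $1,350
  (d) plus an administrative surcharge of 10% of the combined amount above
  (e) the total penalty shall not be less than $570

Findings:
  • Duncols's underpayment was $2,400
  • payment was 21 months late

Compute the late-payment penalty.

$2,145

Accrued rate: 2% × 21 = 42%, capped at 25% → 25%
Failure-to-pay penalty: 25% of $2,400 = $600
Penalty before surcharge: $600 + $1,350 = $1,950
Administrative surcharge: 10% of $1,950 = $195
Total penalty: $1,950 + $195 = $2,145
Minimum $570: $2,145 meets the minimum, no increase.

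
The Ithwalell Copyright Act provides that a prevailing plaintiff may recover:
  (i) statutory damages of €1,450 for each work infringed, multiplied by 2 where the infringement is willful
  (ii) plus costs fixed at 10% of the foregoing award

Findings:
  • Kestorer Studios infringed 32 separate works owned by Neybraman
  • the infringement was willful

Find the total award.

Award: €102,080

Statutory damages: 32 × €1,450 = €46,400
Doubled: 2 × €46,400 = €92,800
Costs: 10% of €92,800 = €9,280
Award plus costs: €92,800 + €9,280 = €102,080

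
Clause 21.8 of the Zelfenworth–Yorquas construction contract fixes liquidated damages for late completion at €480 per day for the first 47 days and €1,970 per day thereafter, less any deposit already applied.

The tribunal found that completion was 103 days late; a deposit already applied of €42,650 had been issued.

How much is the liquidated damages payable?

First 47 days: 47 × €480 = €22,560
Remaining days: (103 − 47) × €1,970 = €110,320
Accrued per-day damages: €22,560 + €110,320 = €132,880
Less deposit already applied: €132,880 − €42,650 = €90,230

€90,230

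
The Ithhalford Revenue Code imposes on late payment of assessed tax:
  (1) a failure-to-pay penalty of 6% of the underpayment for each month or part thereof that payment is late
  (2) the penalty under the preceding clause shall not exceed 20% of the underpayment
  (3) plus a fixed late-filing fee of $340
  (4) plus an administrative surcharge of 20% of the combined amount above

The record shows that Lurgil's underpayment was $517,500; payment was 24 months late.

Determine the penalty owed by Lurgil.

Accrued rate: 6% × 24 = 144%, capped at 20% → 20%
Failure-to-pay penalty: 20% of $517,500 = $103,500
Penalty before surcharge: $103,500 + $340 = $103,840
Administrative surcharge: 20% of $103,840 = $20,768
Total penalty: $103,840 + $20,768 = $124,608

$124,608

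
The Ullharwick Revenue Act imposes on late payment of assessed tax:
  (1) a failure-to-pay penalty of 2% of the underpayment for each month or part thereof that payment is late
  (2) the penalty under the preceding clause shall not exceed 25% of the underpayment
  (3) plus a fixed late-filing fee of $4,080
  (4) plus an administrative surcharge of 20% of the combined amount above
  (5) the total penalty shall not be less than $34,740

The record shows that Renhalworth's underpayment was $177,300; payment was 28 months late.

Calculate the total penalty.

Accrued rate: 2% × 28 = 56%, capped at 25% → 25%
Failure-to-pay penalty: 25% of $177,300 = $44,325
Penalty before surcharge: $44,325 + $4,080 = $48,405
Administrative surcharge: 20% of $48,405 = $9,681
Total penalty: $48,405 + $9,681 = $58,086
Minimum $34,740: $58,086 meets the minimum, no increase.

$58,086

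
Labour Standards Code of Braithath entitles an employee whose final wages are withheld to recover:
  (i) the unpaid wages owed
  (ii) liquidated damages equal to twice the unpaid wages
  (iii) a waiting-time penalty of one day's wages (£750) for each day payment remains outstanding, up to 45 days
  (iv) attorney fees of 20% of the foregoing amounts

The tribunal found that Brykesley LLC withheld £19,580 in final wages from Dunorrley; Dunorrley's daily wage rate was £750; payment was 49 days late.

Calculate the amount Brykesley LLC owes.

£110,988

Doubled: 2 × £19,580 = £39,160
Penalty days: min(49, 45) = 45
Waiting-time penalty: 45 × £750 = £33,750
Subtotal: £19,580 + £39,160 + £33,750 = £92,490
Attorney fees: 20% of £92,490 = £18,498
Total award: £92,490 + £18,498 = £110,988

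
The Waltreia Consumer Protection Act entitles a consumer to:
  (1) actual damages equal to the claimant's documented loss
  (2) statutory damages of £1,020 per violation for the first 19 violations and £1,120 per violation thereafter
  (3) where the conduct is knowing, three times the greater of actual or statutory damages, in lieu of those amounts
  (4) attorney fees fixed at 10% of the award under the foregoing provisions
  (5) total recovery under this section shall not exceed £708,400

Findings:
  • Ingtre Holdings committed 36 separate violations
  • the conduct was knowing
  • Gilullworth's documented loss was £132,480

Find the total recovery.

First 19 violations: 19 × £1,020 = £19,380
Remaining violations: (36 − 19) × £1,120 = £19,040
Statutory damages: £19,380 + £19,040 = £38,420
Greater of actual damages (£132,480) or statutory damages (£38,420): £132,480
Trebled: 3 × £132,480 = £397,440
Attorney fees: 10% of £397,440 = £39,744
Total before cap: £397,440 + £39,744 = £437,184
Cap at £708,400: £437,184 is within the cap, no reduction.

£437,184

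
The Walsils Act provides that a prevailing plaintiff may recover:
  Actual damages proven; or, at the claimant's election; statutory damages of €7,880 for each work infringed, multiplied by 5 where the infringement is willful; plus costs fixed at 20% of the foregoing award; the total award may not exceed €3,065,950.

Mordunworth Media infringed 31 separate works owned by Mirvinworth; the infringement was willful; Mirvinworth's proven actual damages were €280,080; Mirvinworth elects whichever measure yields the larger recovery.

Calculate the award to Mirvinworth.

€1,465,680

Statutory damages: 31 × €7,880 = €244,280
Multiplied by 5: 5 × €244,280 = €1,221,400
Greater of actual damages (€280,080) or enhanced statutory damages (€1,221,400): €1,221,400
Costs: 20% of €1,221,400 = €244,280
Award plus costs: €1,221,400 + €244,280 = €1,465,680
Cap at €3,065,950: €1,465,680 is within the cap, no reduction.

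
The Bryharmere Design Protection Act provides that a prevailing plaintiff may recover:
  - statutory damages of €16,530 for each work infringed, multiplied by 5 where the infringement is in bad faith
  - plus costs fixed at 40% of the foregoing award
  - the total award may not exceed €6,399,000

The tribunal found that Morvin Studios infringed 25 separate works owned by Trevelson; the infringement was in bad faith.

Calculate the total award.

€2,892,750

Statutory damages: 25 × €16,530 = €413,250
Multiplied by 5: 5 × €413,250 = €2,066,250
Costs: 40% of €2,066,250 = €826,500
Award plus costs: €2,066,250 + €826,500 = €2,892,750
Cap at €6,399,000: €2,892,750 is within the cap, no reduction.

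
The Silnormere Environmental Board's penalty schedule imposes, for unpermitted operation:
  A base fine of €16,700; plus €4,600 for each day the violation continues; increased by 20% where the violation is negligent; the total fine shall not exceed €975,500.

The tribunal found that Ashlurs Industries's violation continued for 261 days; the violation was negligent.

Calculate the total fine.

Civil penalty: €975,500

Per-day component: 261 × €4,600 = €1,200,600
Base plus per-day: €16,700 + €1,200,600 = €1,217,300
Enhancement: 20% of €1,217,300 = €243,460
Enhanced fine: €1,217,300 + €243,460 = €1,460,760
Cap at €975,500: €1,460,760 exceeds the cap → €975,500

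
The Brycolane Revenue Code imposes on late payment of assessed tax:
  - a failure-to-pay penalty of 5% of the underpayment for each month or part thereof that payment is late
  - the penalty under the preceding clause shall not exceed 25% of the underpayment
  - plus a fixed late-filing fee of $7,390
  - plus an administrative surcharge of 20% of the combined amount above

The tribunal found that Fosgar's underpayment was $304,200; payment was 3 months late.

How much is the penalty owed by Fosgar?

Penalty: $63,624

Accrued rate: 5% × 3 = 15%, capped at 25% → 15%
Failure-to-pay penalty: 15% of $304,200 = $45,630
Penalty before surcharge: $45,630 + $7,390 = $53,020
Administrative surcharge: 20% of $53,020 = $10,604
Total penalty: $53,020 + $10,604 = $63,624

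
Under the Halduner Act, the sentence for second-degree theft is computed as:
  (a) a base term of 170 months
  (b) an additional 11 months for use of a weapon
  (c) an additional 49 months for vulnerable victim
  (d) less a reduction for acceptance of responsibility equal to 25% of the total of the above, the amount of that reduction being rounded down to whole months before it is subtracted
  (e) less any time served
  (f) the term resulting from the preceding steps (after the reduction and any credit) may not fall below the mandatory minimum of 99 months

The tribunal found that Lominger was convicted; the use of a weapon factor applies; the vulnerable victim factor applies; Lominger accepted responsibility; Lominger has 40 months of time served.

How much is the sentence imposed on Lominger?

Use of a weapon enhancement: +11 months
Vulnerable victim enhancement: +49 months
Adjusted term: 170 months + 11 months + 49 months = 230 months
Acceptance of responsibility reduction: 25% of 230 months = 57 months (rounded down)
After reduction: 230 − 57 = 173 months
Less time served: 173 months − 40 months = 133 months
Minimum 99 months: 133 months meets the minimum, no increase.

133 months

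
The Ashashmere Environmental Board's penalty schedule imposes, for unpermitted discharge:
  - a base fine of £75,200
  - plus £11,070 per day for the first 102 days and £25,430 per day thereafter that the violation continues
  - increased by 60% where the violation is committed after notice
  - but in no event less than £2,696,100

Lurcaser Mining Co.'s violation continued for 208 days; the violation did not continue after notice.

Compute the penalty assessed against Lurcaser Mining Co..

First 102 days: 102 × £11,070 = £1,129,140
Remaining days: (208 − 102) × £25,430 = £2,695,580
Per-day component: £1,129,140 + £2,695,580 = £3,824,720
Base plus per-day: £75,200 + £3,824,720 = £3,899,920
The violation did not continue after notice: no 60% increase.
Minimum £2,696,100: £3,899,920 meets the minimum, no increase.

Civil penalty: £3,899,920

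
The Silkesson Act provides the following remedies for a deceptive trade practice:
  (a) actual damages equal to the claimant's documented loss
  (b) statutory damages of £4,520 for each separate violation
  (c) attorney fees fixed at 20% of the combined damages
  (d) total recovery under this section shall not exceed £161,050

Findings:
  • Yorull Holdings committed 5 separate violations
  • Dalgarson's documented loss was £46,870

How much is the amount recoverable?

Total recovery: £83,364

Statutory damages: 5 × £4,520 = £22,600
Combined damages: £46,870 + £22,600 = £69,470
Attorney fees: 20% of £69,470 = £13,894
Total before cap: £69,470 + £13,894 = £83,364
Cap at £161,050: £83,364 is within the cap, no reduction.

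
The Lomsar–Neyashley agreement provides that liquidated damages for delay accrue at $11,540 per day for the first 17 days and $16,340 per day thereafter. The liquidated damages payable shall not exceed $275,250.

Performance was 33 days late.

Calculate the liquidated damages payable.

$275,250

First 17 days: 17 × $11,540 = $196,180
Remaining days: (33 − 17) × $16,340 = $261,440
Accrued per-day damages: $196,180 + $261,440 = $457,620
Cap at $275,250: $457,620 exceeds the cap → $275,250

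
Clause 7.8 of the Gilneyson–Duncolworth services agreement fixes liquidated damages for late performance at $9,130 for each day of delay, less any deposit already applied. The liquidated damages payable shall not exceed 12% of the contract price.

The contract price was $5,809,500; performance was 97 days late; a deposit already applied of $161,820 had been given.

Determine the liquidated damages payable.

Per-day damages: 97 × $9,130 = $885,610
Less deposit already applied: $885,610 − $161,820 = $723,790
Cap: 12% of $5,809,500 = $697,140
Cap at $697,140: $723,790 exceeds the cap → $697,140

$697,140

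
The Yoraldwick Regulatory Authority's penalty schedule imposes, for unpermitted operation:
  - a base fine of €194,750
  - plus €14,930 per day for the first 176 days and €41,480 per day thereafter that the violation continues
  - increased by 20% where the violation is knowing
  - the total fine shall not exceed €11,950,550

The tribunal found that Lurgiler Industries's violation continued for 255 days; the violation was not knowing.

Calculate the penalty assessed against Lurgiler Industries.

First 176 days: 176 × €14,930 = €2,627,680
Remaining days: (255 − 176) × €41,480 = €3,276,920
Per-day component: €2,627,680 + €3,276,920 = €5,904,600
Base plus per-day: €194,750 + €5,904,600 = €6,099,350
The violation was not knowing: no 20% increase.
Cap at €11,950,550: €6,099,350 is within the cap, no reduction.

€6,099,350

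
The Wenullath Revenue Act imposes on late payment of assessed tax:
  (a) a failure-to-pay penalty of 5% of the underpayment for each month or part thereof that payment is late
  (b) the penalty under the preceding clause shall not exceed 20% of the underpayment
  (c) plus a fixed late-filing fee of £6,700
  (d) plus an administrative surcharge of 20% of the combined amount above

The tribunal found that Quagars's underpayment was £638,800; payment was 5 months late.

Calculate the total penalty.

£161,352

Accrued rate: 5% × 5 = 25%, capped at 20% → 20%
Failure-to-pay penalty: 20% of £638,800 = £127,760
Penalty before surcharge: £127,760 + £6,700 = £134,460
Administrative surcharge: 20% of £134,460 = £26,892
Total penalty: £134,460 + £26,892 = £161,352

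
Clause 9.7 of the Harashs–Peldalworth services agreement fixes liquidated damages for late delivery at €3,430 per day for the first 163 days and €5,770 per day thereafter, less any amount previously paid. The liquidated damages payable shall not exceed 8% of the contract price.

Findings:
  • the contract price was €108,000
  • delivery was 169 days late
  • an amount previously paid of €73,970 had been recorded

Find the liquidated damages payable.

First 163 days: 163 × €3,430 = €559,090
Remaining days: (169 − 163) × €5,770 = €34,620
Accrued per-day damages: €559,090 + €34,620 = €593,710
Less amount previously paid: €593,710 − €73,970 = €519,740
Cap: 8% of €108,000 = €8,640
Cap at €8,640: €519,740 exceeds the cap → €8,640

€8,640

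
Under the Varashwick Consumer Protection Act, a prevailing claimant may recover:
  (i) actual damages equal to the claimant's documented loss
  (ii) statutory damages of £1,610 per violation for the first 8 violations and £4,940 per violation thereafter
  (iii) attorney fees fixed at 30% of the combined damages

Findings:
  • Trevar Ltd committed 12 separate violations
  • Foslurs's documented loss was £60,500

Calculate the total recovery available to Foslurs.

£121,082

First 8 violations: 8 × £1,610 = £12,880
Remaining violations: (12 − 8) × £4,940 = £19,760
Statutory damages: £12,880 + £19,760 = £32,640
Combined damages: £60,500 + £32,640 = £93,140
Attorney fees: 30% of £93,140 = £27,942
Total recovery: £93,140 + £27,942 = £121,082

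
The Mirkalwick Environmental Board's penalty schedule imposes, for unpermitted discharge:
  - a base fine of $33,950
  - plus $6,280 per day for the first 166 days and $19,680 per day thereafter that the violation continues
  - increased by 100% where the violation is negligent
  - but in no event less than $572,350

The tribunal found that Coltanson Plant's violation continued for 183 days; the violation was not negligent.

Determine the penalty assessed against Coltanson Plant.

$1,410,990

First 166 days: 166 × $6,280 = $1,042,480
Remaining days: (183 − 166) × $19,680 = $334,560
Per-day component: $1,042,480 + $334,560 = $1,377,040
Base plus per-day: $33,950 + $1,377,040 = $1,410,990
The violation was not negligent: no 100% increase.
Minimum $572,350: $1,410,990 meets the minimum, no increase.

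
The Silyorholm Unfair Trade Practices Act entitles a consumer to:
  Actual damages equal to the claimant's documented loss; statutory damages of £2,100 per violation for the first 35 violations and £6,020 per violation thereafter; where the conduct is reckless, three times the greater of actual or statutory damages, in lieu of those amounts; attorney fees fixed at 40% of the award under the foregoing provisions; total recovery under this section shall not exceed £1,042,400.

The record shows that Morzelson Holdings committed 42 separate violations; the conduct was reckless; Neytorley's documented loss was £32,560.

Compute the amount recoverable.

First 35 violations: 35 × £2,100 = £73,500
Remaining violations: (42 − 35) × £6,020 = £42,140
Statutory damages: £73,500 + £42,140 = £115,640
Greater of actual damages (£32,560) or statutory damages (£115,640): £115,640
Trebled: 3 × £115,640 = £346,920
Attorney fees: 40% of £346,920 = £138,768
Total before cap: £346,920 + £138,768 = £485,688
Cap at £1,042,400: £485,688 is within the cap, no reduction.

£485,688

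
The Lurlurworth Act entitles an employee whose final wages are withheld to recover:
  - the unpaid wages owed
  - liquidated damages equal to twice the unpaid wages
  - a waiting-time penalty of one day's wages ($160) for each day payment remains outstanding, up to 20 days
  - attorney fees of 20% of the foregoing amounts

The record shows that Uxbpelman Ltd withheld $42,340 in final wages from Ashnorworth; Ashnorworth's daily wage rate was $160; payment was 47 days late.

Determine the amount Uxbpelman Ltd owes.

Doubled: 2 × $42,340 = $84,680
Penalty days: min(47, 20) = 20
Waiting-time penalty: 20 × $160 = $3,200
Subtotal: $42,340 + $84,680 + $3,200 = $130,220
Attorney fees: 20% of $130,220 = $26,044
Total award: $130,220 + $26,044 = $156,264

$156,264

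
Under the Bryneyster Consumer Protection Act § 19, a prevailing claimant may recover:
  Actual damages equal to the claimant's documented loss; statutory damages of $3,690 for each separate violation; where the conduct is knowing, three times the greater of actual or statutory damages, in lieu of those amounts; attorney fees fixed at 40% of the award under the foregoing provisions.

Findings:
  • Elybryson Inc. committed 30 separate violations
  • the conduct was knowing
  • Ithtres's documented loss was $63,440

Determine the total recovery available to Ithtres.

$464,940

Statutory damages: 30 × $3,690 = $110,700
Greater of actual damages ($63,440) or statutory damages ($110,700): $110,700
Trebled: 3 × $110,700 = $332,100
Attorney fees: 40% of $332,100 = $132,840
Total recovery: $332,100 + $132,840 = $464,940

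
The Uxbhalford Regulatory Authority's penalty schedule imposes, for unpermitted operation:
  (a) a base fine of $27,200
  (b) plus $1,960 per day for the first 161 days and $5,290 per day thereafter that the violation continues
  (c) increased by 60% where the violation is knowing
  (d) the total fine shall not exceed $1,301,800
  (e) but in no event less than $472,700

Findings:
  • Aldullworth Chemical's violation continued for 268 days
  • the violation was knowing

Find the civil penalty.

First 161 days: 161 × $1,960 = $315,560
Remaining days: (268 − 161) × $5,290 = $566,030
Per-day component: $315,560 + $566,030 = $881,590
Base plus per-day: $27,200 + $881,590 = $908,790
Enhancement: 60% of $908,790 = $545,274
Enhanced fine: $908,790 + $545,274 = $1,454,064
Cap at $1,301,800: $1,454,064 exceeds the cap → $1,301,800
Minimum $472,700: $1,301,800 meets the minimum, no increase.

$1,301,800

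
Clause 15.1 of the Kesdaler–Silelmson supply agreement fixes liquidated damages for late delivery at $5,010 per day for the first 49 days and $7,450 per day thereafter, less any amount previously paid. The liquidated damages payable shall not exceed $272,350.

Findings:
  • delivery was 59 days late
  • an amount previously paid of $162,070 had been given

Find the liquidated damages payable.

First 49 days: 49 × $5,010 = $245,490
Remaining days: (59 − 49) × $7,450 = $74,500
Accrued per-day damages: $245,490 + $74,500 = $319,990
Less amount previously paid: $319,990 − $162,070 = $157,920
Cap at $272,350: $157,920 is within the cap, no reduction.

$157,920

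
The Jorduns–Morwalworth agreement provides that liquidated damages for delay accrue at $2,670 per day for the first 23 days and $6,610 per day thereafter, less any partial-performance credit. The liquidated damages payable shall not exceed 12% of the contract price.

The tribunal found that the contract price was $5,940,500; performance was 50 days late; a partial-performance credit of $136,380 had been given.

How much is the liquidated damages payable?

First 23 days: 23 × $2,670 = $61,410
Remaining days: (50 − 23) × $6,610 = $178,470
Accrued per-day damages: $61,410 + $178,470 = $239,880
Less partial-performance credit: $239,880 − $136,380 = $103,500
Cap: 12% of $5,940,500 = $712,860
Cap at $712,860: $103,500 is within the cap, no reduction.

Liquidated damages: $103,500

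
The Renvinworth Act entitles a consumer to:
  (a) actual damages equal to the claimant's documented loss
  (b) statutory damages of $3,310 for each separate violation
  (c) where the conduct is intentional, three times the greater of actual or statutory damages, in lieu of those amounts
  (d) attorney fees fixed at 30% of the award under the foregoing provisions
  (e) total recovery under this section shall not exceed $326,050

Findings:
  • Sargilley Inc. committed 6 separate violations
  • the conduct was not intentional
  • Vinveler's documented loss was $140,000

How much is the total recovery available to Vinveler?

Statutory damages: 6 × $3,310 = $19,860
Conduct not intentional: the in-lieu enhancement does not apply.
Actual plus statutory damages: $140,000 + $19,860 = $159,860
Attorney fees: 30% of $159,860 = $47,958
Total before cap: $159,860 + $47,958 = $207,818
Cap at $326,050: $207,818 is within the cap, no reduction.

$207,818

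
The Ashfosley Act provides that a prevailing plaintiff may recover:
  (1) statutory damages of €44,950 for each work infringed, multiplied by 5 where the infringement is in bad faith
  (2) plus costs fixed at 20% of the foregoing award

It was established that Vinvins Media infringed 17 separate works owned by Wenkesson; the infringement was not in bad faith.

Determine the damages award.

Statutory damages: 17 × €44,950 = €764,150
Infringement not in bad faith: no ×5 enhancement.
Costs: 20% of €764,150 = €152,830
Award plus costs: €764,150 + €152,830 = €916,980

€916,980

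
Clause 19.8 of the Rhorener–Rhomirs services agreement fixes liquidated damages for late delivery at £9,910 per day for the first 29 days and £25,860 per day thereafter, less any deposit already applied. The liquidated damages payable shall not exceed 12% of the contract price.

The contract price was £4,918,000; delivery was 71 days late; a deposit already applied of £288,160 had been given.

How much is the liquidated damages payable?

First 29 days: 29 × £9,910 = £287,390
Remaining days: (71 − 29) × £25,860 = £1,086,120
Accrued per-day damages: £287,390 + £1,086,120 = £1,373,510
Less deposit already applied: £1,373,510 − £288,160 = £1,085,350
Cap: 12% of £4,918,000 = £590,160
Cap at £590,160: £1,085,350 exceeds the cap → £590,160

Liquidated damages: £590,160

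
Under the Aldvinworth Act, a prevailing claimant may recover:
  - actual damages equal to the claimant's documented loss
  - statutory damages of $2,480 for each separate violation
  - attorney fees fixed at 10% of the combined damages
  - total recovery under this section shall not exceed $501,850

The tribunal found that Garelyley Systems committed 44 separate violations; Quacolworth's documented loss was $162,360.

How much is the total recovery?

Statutory damages: 44 × $2,480 = $109,120
Combined damages: $162,360 + $109,120 = $271,480
Attorney fees: 10% of $271,480 = $27,148
Total before cap: $271,480 + $27,148 = $298,628
Cap at $501,850: $298,628 is within the cap, no reduction.

$298,628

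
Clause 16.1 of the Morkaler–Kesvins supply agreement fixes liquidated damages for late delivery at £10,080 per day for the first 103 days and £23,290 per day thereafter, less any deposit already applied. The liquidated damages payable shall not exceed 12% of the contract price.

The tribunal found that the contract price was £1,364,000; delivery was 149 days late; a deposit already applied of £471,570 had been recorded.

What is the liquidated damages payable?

£163,680

First 103 days: 103 × £10,080 = £1,038,240
Remaining days: (149 − 103) × £23,290 = £1,071,340
Accrued per-day damages: £1,038,240 + £1,071,340 = £2,109,580
Less deposit already applied: £2,109,580 − £471,570 = £1,638,010
Cap: 12% of £1,364,000 = £163,680
Cap at £163,680: £1,638,010 exceeds the cap → £163,680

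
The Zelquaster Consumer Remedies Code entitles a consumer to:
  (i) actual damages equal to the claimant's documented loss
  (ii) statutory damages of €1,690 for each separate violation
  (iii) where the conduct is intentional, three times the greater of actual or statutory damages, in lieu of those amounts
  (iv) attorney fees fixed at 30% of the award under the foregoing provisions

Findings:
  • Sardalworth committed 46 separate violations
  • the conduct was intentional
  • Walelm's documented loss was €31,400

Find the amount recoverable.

€303,186

Statutory damages: 46 × €1,690 = €77,740
Greater of actual damages (€31,400) or statutory damages (€77,740): €77,740
Trebled: 3 × €77,740 = €233,220
Attorney fees: 30% of €233,220 = €69,966
Total recovery: €233,220 + €69,966 = €303,186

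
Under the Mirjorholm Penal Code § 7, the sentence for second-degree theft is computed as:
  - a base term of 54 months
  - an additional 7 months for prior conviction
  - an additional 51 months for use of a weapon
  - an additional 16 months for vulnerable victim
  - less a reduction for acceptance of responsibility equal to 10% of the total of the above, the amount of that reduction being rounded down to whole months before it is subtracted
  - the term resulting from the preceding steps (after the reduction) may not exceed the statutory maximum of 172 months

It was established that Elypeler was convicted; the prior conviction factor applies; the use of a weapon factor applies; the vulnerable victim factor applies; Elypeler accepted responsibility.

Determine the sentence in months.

Prior conviction enhancement: +7 months
Use of a weapon enhancement: +51 months
Vulnerable victim enhancement: +16 months
Adjusted term: 54 months + 7 months + 51 months + 16 months = 128 months
Acceptance of responsibility reduction: 10% of 128 months = 12 months (rounded down)
After reduction: 128 − 12 = 116 months
Cap at 172 months: 116 months is within the cap, no reduction.

116 months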